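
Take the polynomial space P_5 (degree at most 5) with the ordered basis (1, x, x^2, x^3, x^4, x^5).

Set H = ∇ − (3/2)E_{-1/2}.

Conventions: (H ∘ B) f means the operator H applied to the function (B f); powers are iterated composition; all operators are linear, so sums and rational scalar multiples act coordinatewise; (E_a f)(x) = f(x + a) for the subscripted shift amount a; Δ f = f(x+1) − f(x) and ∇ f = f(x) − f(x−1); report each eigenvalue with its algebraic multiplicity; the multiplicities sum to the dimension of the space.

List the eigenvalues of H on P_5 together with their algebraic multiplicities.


λ = -3/2 (multiplicity 6)

image of 1: -3/2
image of x: -(3/2)x + 7/4
image of x^2: -(3/2)x^2 + (7/2)x - 11/8
image of x^3: -(3/2)x^3 + (21/4)x^2 - (33/8)x + 19/16
image of x^4: -(3/2)x^4 + 7x^3 - (33/4)x^2 + (19/4)x - 35/32
image of x^5: -(3/2)x^5 + (35/4)x^4 - (55/4)x^3 + (95/8)x^2 - (175/32)x + 67/64
the matrix is upper triangular; its diagonal is (-3/2, -3/2, -3/2, -3/2, -3/2, -3/2)
for a triangular matrix the eigenvalues are the diagonal entries, with algebraic multiplicity their repetition count


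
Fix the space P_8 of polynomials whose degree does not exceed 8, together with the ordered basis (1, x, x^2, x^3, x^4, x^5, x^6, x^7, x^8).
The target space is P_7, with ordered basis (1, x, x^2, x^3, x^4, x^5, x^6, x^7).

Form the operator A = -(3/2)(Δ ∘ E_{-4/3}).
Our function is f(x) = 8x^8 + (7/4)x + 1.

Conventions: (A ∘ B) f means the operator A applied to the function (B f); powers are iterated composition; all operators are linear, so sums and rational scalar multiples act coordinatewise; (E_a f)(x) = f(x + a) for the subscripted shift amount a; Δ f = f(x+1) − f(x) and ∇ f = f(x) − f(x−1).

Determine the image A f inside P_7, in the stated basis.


E_{-4/3} f = 8x^8 - (256/3)x^7 + (3584/9)x^6 - (28672/27)x^5 + (143360/81)x^4 - (458752/243)x^3 + (917504/729)x^2 - (4178995/8748)x + 515540/6561
Δ E_{-4/3} f = 64x^7 - (1120/3)x^6 + (3136/3)x^5 - (47600/27)x^4 + (152768/81)x^3 - (101920/81)x^2 + (349504/729)x - 683731/8748
(-(3/2)(Δ ∘ E_{-4/3})) f = -96x^7 + 560x^6 - 1568x^5 + (23800/9)x^4 - (76384/27)x^3 + (50960/27)x^2 - (174752/243)x + 683731/5832

g(x) = -96x^7 + 560x^6 - 1568x^5 + (23800/9)x^4 - (76384/27)x^3 + (50960/27)x^2 - (174752/243)x + 683731/5832


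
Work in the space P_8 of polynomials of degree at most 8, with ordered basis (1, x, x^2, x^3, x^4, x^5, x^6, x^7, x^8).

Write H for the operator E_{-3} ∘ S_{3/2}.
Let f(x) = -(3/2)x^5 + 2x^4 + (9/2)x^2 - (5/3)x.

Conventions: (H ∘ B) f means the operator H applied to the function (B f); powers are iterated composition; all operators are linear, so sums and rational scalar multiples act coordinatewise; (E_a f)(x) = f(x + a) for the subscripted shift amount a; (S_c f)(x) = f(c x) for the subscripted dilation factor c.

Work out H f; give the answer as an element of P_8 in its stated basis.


the image equals g(x) = -(729/64)x^5 + (11583/64)x^4 - (36693/32)x^3 + (116235/32)x^2 - (369277/64)x + 235947/64

S_{3/2} f = -(729/64)x^5 + (81/8)x^4 + (81/8)x^2 - (5/2)x
E_{-3} S_{3/2} f = -(729/64)x^5 + (11583/64)x^4 - (36693/32)x^3 + (116235/32)x^2 - (369277/64)x + 235947/64


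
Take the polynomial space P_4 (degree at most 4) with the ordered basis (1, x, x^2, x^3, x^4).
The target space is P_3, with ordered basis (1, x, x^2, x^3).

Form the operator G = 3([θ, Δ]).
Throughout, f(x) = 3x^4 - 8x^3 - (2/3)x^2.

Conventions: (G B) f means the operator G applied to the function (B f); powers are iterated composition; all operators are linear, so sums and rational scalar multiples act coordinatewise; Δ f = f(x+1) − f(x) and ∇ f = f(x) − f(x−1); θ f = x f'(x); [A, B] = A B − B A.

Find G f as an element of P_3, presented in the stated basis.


Δ f = 12x^3 - 6x^2 - (40/3)x - 17/3
θ Δ f = 36x^3 - 12x^2 - (40/3)x
θ f = 12x^4 - 24x^3 - (4/3)x^2
Δ θ f = 48x^3 - (80/3)x - 40/3
[θ, Δ] f = -12x^3 - 12x^2 + (40/3)x + 40/3
(3([θ, Δ])) f = -36x^3 - 36x^2 + 40x + 40

the image equals g(x) = -36x^3 - 36x^2 + 40x + 40


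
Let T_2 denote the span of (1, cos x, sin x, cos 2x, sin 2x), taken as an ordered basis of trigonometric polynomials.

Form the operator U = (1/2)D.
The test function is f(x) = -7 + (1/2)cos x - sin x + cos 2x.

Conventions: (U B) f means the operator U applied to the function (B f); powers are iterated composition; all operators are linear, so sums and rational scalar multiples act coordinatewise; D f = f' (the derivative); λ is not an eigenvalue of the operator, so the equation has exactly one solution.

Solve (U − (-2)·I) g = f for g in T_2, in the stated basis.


the result is g(x) = -7/2 + (6/17)cos x - (7/17)sin x + (2/5)cos 2x + (1/5)sin 2x

write g with unknown coordinates in the stated basis and equate coefficients in (U − (-2)·I) g = f
solving from the highest basis element down gives g = -7/2 + (6/17)cos x - (7/17)sin x + (2/5)cos 2x + (1/5)sin 2x
check: U g = -(7/34)cos x - (3/17)sin x + (1/5)cos 2x - (2/5)sin 2x
so U g − (-2)·g = -7 + (1/2)cos x - sin x + cos 2x = f ✓


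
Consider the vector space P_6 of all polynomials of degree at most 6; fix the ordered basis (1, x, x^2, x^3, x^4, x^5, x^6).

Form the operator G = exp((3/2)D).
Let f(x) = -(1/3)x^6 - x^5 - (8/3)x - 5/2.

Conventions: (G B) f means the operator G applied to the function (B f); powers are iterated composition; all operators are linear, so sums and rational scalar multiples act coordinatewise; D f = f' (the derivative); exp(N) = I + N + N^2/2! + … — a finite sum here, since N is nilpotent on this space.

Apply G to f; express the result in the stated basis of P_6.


order-1 term: -3x^5 - (15/2)x^4 - 4
order-2 term: -(45/4)x^4 - (45/2)x^3
order-3 term: -(45/2)x^3 - (135/4)x^2
order-4 term: -(405/16)x^2 - (405/16)x
order-5 term: -(243/16)x - 243/32
order-6 term: -243/64
the series for exp((3/2)D) f terminates at order 6
exp((3/2)D) f = -(1/3)x^6 - 4x^5 - (75/4)x^4 - 45x^3 - (945/16)x^2 - (259/6)x - 1145/64

the image equals g(x) = -(1/3)x^6 - 4x^5 - (75/4)x^4 - 45x^3 - (945/16)x^2 - (259/6)x - 1145/64


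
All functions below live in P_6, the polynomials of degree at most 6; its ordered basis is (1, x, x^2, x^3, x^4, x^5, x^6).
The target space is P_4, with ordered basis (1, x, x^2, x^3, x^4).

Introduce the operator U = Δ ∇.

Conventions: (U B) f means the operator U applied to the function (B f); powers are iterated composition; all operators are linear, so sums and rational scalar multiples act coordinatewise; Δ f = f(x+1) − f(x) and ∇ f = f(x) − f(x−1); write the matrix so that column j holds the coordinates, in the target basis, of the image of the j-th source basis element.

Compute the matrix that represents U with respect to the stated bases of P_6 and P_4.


the matrix is [[0, 0, 2, 0, 2, 0, 2]; [0, 0, 0, 6, 0, 10, 0]; [0, 0, 0, 0, 12, 0, 30]; [0, 0, 0, 0, 0, 20, 0]; [0, 0, 0, 0, 0, 0, 30]] (rows listed top to bottom)

image of 1: 0
image of x: 0
image of x^2: 2
image of x^3: 6x
image of x^4: 12x^2 + 2
image of x^5: 20x^3 + 10x
image of x^6: 30x^4 + 30x^2 + 2
each image's coordinates form column j of the matrix


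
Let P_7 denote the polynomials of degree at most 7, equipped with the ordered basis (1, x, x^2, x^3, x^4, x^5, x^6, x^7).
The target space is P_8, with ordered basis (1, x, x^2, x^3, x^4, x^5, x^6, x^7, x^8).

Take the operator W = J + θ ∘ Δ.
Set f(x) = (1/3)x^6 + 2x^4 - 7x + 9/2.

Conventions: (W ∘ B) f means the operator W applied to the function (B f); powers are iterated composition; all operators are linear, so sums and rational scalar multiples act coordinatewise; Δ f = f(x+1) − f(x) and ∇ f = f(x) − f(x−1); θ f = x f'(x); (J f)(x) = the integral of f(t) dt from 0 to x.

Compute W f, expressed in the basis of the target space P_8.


the result is g(x) = (1/21)x^7 + (52/5)x^5 + 20x^4 + 44x^3 + (61/2)x^2 + (29/2)x

J f = (1/21)x^7 + (2/5)x^5 - (7/2)x^2 + (9/2)x
Δ f = 2x^5 + 5x^4 + (44/3)x^3 + 17x^2 + 10x - 14/3
θ Δ f = 10x^5 + 20x^4 + 44x^3 + 34x^2 + 10x
(J + θ ∘ Δ) f = (1/21)x^7 + (52/5)x^5 + 20x^4 + 44x^3 + (61/2)x^2 + (29/2)x


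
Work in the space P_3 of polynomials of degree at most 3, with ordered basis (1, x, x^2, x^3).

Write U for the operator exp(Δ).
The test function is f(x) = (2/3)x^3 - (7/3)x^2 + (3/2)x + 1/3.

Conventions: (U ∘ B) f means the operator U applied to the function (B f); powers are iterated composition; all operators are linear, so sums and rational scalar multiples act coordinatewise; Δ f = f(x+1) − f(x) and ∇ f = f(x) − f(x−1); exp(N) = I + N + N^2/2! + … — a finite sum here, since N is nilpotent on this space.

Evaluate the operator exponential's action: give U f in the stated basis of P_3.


g(x) = (2/3)x^3 - (1/3)x^2 + (5/6)x + 1/2

order-1 term: 2x^2 - (8/3)x - 1/6
order-2 term: 2x - 1/3
order-3 term: 2/3
the series for exp(Δ) f terminates at order 3
exp(Δ) f = (2/3)x^3 - (1/3)x^2 + (5/6)x + 1/2


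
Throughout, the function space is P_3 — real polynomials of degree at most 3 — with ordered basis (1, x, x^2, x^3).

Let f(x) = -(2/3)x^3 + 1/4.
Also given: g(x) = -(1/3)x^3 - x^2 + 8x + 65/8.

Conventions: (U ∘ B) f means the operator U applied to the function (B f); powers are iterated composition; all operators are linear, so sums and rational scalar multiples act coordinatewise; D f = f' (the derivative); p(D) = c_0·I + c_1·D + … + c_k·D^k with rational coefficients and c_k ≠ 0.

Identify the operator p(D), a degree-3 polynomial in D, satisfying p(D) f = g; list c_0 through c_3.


p(D) = (1/2)·I + (1/2)·D − 2·D^2 − 2·D^3, i.e. c_0 = 1/2, c_1 = 1/2, c_2 = -2, c_3 = -2

D^0 f = -(2/3)x^3 + 1/4
D^1 f = -2x^2
D^2 f = -4x
D^3 f = -4
matching coefficients of g against c_0 f + c_1 Df + … from the top degree down determines the c_i
solution: c_0 = 1/2, c_1 = 1/2, c_2 = -2, c_3 = -2


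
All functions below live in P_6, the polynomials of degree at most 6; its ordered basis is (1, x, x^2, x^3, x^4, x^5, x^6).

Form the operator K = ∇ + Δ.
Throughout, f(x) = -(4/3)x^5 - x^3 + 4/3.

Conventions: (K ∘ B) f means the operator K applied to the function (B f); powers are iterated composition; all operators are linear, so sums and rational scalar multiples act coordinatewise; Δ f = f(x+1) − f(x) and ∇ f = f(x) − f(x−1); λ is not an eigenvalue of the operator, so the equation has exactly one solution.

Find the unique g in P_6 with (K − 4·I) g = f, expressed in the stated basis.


write g with unknown coordinates in the stated basis and equate coefficients in (K − 4·I) g = f
solving from the highest basis element down gives g = (1/3)x^5 + (5/6)x^4 + (23/12)x^3 + (109/24)x^2 + (149/24)x + 187/48
check: K g = (10/3)x^4 + (20/3)x^3 + (109/6)x^2 + (149/6)x + 203/12
so K g − 4·g = -(4/3)x^5 - x^3 + 4/3 = f ✓

g(x) = (1/3)x^5 + (5/6)x^4 + (23/12)x^3 + (109/24)x^2 + (149/24)x + 187/48


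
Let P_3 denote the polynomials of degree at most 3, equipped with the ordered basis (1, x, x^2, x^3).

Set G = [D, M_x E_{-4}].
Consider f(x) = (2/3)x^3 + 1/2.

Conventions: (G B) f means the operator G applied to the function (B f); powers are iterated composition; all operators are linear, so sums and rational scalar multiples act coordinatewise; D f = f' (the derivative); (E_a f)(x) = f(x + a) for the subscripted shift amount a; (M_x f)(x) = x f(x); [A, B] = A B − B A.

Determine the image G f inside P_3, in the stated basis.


E_{-4} f = (2/3)x^3 - 8x^2 + 32x - 253/6
M_x E_{-4} f = (2/3)x^4 - 8x^3 + 32x^2 - (253/6)x
D (M_x E_{-4}) f = (8/3)x^3 - 24x^2 + 64x - 253/6
D f = 2x^2
E_{-4} D f = 2x^2 - 16x + 32
M_x E_{-4} D f = 2x^3 - 16x^2 + 32x
[D, M_x E_{-4}] f = (2/3)x^3 - 8x^2 + 32x - 253/6

g(x) = (2/3)x^3 - 8x^2 + 32x - 253/6


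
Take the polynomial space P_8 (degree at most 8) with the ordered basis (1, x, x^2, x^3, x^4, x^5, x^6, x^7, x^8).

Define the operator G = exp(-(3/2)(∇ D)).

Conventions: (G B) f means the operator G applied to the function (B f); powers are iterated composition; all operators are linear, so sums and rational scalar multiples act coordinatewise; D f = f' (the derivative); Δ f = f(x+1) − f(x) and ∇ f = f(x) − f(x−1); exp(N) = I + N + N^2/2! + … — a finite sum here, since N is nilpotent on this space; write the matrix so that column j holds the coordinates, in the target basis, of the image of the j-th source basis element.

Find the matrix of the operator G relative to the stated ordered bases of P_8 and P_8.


the matrix is [[1, 0, -3, 9/2, 21, -255/2, 117/2, 5691/2, -15951]; [0, 1, 0, -9, 18, 105, -765, 819/2, 22764]; [0, 0, 1, 0, -18, 45, 315, -5355/2, 1638]; [0, 0, 0, 1, 0, -30, 90, 735, -7140]; [0, 0, 0, 0, 1, 0, -45, 315/2, 1470]; [0, 0, 0, 0, 0, 1, 0, -63, 252]; [0, 0, 0, 0, 0, 0, 1, 0, -84]; [0, 0, 0, 0, 0, 0, 0, 1, 0]; [0, 0, 0, 0, 0, 0, 0, 0, 1]] (rows listed top to bottom)

image of 1: 1
image of x: x
image of x^2: x^2 - 3
image of x^3: x^3 - 9x + 9/2
image of x^4: x^4 - 18x^2 + 18x + 21
image of x^5: x^5 - 30x^3 + 45x^2 + 105x - 255/2
image of x^6: x^6 - 45x^4 + 90x^3 + 315x^2 - 765x + 117/2
image of x^7: x^7 - 63x^5 + (315/2)x^4 + 735x^3 - (5355/2)x^2 + (819/2)x + 5691/2
image of x^8: x^8 - 84x^6 + 252x^5 + 1470x^4 - 7140x^3 + 1638x^2 + 22764x - 15951
each image's coordinates form column j of the matrix


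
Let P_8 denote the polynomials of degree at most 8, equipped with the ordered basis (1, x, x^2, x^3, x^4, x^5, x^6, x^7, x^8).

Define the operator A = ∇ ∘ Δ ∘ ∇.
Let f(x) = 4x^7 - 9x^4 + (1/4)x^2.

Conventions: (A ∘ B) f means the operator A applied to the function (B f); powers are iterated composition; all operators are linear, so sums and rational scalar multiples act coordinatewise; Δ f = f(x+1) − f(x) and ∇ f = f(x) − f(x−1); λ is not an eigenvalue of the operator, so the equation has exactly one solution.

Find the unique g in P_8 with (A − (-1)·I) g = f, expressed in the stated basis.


write g with unknown coordinates in the stated basis and equate coefficients in (A − (-1)·I) g = f
solving from the highest basis element down gives g = 4x^7 - 849x^4 + 1680x^3 - (10079/4)x^2 + 22056x - 20772
check: A g = 840x^4 - 1680x^3 + 2520x^2 - 22056x + 20772
so A g − (-1)·g = 4x^7 - 9x^4 + (1/4)x^2 = f ✓

the image equals g(x) = 4x^7 - 849x^4 + 1680x^3 - (10079/4)x^2 + 22056x - 20772


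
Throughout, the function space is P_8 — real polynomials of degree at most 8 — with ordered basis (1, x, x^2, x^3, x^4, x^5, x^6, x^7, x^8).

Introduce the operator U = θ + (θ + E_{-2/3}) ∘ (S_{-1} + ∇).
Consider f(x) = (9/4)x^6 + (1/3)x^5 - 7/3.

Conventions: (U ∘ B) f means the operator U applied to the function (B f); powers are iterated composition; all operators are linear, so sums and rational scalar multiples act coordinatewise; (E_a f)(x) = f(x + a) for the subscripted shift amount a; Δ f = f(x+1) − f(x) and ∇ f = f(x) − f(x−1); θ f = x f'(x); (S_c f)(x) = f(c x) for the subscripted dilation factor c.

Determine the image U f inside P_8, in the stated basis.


θ f = (27/2)x^6 + (5/3)x^5
S_{-1} f = (9/4)x^6 - (1/3)x^5 - 7/3
∇ f = (27/2)x^5 - (385/12)x^4 + (125/3)x^3 - (365/12)x^2 + (71/6)x - 23/12
(S_{-1} + ∇) f = (9/4)x^6 + (79/6)x^5 - (385/12)x^4 + (125/3)x^3 - (365/12)x^2 + (71/6)x - 17/4
θ (S_{-1} + ∇) f = (27/2)x^6 + (395/6)x^5 - (385/3)x^4 + 125x^3 - (365/6)x^2 + (71/6)x
E_{-2/3} (S_{-1} + ∇) f = (9/4)x^6 + (25/6)x^5 - (2195/36)x^4 + (4655/27)x^3 - (75055/324)x^2 + (76397/486)x - 133777/2916
(θ + E_{-2/3}) (S_{-1} + ∇) f = (63/4)x^6 + 70x^5 - (6815/36)x^4 + (8030/27)x^3 - (94765/324)x^2 + (41074/243)x - 133777/2916
(θ + (θ + E_{-2/3}) ∘ (S_{-1} + ∇)) f = (117/4)x^6 + (215/3)x^5 - (6815/36)x^4 + (8030/27)x^3 - (94765/324)x^2 + (41074/243)x - 133777/2916

the image equals g(x) = (117/4)x^6 + (215/3)x^5 - (6815/36)x^4 + (8030/27)x^3 - (94765/324)x^2 + (41074/243)x - 133777/2916


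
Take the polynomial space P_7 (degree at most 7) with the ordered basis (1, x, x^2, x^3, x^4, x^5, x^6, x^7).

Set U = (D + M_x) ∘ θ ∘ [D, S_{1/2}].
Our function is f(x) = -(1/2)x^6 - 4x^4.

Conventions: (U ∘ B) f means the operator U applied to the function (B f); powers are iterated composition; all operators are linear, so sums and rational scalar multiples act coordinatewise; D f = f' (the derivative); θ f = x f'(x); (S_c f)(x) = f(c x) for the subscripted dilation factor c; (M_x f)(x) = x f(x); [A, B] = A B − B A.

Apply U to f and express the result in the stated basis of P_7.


g(x) = (15/64)x^6 + (267/64)x^4 + 9x^2

S_{1/2} f = -(1/128)x^6 - (1/4)x^4
D S_{1/2} f = -(3/64)x^5 - x^3
D f = -3x^5 - 16x^3
S_{1/2} D f = -(3/32)x^5 - 2x^3
[D, S_{1/2}] f = (3/64)x^5 + x^3
θ [D, S_{1/2}] f = (15/64)x^5 + 3x^3
D θ [D, S_{1/2}] f = (75/64)x^4 + 9x^2
M_x θ [D, S_{1/2}] f = (15/64)x^6 + 3x^4
(D + M_x) θ [D, S_{1/2}] f = (15/64)x^6 + (267/64)x^4 + 9x^2


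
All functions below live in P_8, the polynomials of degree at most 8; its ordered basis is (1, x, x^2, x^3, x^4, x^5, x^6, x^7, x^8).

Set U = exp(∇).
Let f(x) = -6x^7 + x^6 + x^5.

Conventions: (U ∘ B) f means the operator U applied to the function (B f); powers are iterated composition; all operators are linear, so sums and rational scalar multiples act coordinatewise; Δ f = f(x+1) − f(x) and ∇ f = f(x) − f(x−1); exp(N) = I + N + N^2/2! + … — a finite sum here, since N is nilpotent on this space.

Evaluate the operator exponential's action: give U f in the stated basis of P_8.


order-1 term: -42x^6 + 132x^5 - 220x^4 + 220x^3 - 131x^2 + 43x - 6
order-2 term: -126x^5 + 645x^4 - 1520x^3 + 1965x^2 - 1357x + 394
order-3 term: -210x^4 + 1280x^3 - 3230x^2 + 3900x - 1871
order-4 term: -210x^3 + 1275x^2 - 2785x + 2155
order-5 term: -126x^2 + 636x - 854
order-6 term: -42x + 127
order-7 term: -6
the series for exp(∇) f terminates at order 7
exp(∇) f = -6x^7 - 41x^6 + 7x^5 + 215x^4 - 230x^3 - 247x^2 + 395x - 61

g(x) = -6x^7 - 41x^6 + 7x^5 + 215x^4 - 230x^3 - 247x^2 + 395x - 61


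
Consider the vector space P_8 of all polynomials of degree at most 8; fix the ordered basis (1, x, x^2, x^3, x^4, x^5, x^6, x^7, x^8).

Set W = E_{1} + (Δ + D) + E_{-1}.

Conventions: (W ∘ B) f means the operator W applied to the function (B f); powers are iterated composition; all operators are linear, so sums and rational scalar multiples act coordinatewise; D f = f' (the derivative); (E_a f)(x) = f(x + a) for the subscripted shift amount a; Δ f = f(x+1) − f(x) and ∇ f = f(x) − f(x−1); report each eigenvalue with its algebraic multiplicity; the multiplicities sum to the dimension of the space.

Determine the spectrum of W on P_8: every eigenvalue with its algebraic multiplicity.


image of 1: 2
image of x: 2x + 2
image of x^2: 2x^2 + 4x + 3
image of x^3: 2x^3 + 6x^2 + 9x + 1
image of x^4: 2x^4 + 8x^3 + 18x^2 + 4x + 3
image of x^5: 2x^5 + 10x^4 + 30x^3 + 10x^2 + 15x + 1
image of x^6: 2x^6 + 12x^5 + 45x^4 + 20x^3 + 45x^2 + 6x + 3
image of x^7: 2x^7 + 14x^6 + 63x^5 + 35x^4 + 105x^3 + 21x^2 + 21x + 1
image of x^8: 2x^8 + 16x^7 + 84x^6 + 56x^5 + 210x^4 + 56x^3 + 84x^2 + 8x + 3
the matrix is upper triangular; its diagonal is (2, 2, 2, 2, 2, 2, 2, 2, 2)
for a triangular matrix the eigenvalues are the diagonal entries, with algebraic multiplicity their repetition count

λ = 2 (multiplicity 9)


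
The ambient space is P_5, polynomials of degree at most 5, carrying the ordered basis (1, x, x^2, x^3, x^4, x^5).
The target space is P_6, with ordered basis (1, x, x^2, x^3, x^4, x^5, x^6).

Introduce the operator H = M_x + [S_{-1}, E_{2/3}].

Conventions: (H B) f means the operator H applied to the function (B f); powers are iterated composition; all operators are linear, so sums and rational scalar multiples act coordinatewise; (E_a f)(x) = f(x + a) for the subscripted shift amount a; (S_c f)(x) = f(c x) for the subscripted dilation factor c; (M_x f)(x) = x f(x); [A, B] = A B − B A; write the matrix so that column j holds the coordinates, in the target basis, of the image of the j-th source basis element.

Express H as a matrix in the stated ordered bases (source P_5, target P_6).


image of 1: x
image of x: x^2 + 4/3
image of x^2: x^3 - (8/3)x
image of x^3: x^4 + 4x^2 + 16/27
image of x^4: x^5 - (16/3)x^3 - (64/27)x
image of x^5: x^6 + (20/3)x^4 + (160/27)x^2 + 64/243
each image's coordinates form column j of the matrix

the matrix is [[0, 4/3, 0, 16/27, 0, 64/243]; [1, 0, -8/3, 0, -64/27, 0]; [0, 1, 0, 4, 0, 160/27]; [0, 0, 1, 0, -16/3, 0]; [0, 0, 0, 1, 0, 20/3]; [0, 0, 0, 0, 1, 0]; [0, 0, 0, 0, 0, 1]] (rows listed top to bottom)


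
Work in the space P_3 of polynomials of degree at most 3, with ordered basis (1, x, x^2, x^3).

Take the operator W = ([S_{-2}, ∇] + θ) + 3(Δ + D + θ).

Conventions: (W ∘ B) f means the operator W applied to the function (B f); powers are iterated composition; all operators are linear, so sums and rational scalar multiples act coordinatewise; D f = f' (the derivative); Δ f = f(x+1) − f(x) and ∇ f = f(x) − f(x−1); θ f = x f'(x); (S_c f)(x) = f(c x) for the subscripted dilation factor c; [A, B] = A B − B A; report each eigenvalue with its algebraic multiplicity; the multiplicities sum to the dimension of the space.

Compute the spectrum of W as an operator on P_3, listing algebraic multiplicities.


image of 1: 0
image of x: 4x + 9
image of x^2: 8x^2 + 6
image of x^3: 12x^3 + 54x^2 - 9x + 12
the matrix is upper triangular; its diagonal is (0, 4, 8, 12)
for a triangular matrix the eigenvalues are the diagonal entries, with algebraic multiplicity their repetition count

λ = 0 (multiplicity 1), λ = 4 (multiplicity 1), λ = 8 (multiplicity 1), λ = 12 (multiplicity 1)


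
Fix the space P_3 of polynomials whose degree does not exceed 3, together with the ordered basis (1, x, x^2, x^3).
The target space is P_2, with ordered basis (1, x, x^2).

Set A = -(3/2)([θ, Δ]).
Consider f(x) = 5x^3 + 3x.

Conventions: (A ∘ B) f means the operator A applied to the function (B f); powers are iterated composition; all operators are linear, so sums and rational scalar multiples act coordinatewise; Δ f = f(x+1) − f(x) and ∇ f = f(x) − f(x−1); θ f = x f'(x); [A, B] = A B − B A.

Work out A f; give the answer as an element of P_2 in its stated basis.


g(x) = (45/2)x^2 + 45x + 27

Δ f = 15x^2 + 15x + 8
θ Δ f = 30x^2 + 15x
θ f = 15x^3 + 3x
Δ θ f = 45x^2 + 45x + 18
[θ, Δ] f = -15x^2 - 30x - 18
(-(3/2)([θ, Δ])) f = (45/2)x^2 + 45x + 27


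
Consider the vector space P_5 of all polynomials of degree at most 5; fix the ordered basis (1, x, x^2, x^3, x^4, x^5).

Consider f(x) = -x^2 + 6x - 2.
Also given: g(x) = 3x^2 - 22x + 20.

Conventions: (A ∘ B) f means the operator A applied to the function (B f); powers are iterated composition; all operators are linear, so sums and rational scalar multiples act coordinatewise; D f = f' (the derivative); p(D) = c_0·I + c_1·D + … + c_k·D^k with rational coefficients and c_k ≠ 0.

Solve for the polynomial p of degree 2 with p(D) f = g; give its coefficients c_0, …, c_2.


D^0 f = -x^2 + 6x - 2
D^1 f = -2x + 6
D^2 f = -2
matching coefficients of g against c_0 f + c_1 Df + … from the top degree down determines the c_i
solution: c_0 = -3, c_1 = 2, c_2 = -1

c_0 = -3, c_1 = 2, c_2 = -1


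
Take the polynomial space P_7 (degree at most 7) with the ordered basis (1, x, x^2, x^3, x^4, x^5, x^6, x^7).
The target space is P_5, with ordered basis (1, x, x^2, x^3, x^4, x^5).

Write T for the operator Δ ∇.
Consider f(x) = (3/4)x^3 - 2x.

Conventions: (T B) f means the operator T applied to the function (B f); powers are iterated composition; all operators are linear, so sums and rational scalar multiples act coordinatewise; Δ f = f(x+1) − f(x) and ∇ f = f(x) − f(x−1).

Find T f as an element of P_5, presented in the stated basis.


∇ f = (9/4)x^2 - (9/4)x - 5/4
Δ ∇ f = (9/2)x

g(x) = (9/2)x


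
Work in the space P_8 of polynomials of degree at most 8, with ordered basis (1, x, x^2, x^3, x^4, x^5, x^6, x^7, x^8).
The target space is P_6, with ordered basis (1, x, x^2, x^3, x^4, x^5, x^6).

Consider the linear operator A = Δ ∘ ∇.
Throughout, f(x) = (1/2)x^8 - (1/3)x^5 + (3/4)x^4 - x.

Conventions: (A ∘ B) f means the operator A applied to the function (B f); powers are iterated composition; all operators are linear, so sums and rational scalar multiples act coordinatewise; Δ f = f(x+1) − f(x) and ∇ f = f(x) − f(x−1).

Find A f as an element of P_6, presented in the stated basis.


the image equals g(x) = 28x^6 + 70x^4 - (20/3)x^3 + 37x^2 - (10/3)x + 5/2

∇ f = 4x^7 - 14x^6 + 28x^5 - (110/3)x^4 + (103/3)x^3 - (131/6)x^2 + (26/3)x - 31/12
Δ ∇ f = 28x^6 + 70x^4 - (20/3)x^3 + 37x^2 - (10/3)x + 5/2


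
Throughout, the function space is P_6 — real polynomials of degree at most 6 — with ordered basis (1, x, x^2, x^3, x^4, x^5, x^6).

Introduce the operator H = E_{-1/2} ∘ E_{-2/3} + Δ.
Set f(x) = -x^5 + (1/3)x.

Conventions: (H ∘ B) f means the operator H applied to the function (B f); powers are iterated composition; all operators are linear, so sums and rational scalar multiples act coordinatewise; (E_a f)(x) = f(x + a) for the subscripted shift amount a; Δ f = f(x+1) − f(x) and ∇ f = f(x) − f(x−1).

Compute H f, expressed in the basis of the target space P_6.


the result is g(x) = -x^5 + (5/6)x^4 - (425/18)x^3 + (635/108)x^2 - (18053/1296)x + 8599/7776

E_{-2/3} f = -x^5 + (10/3)x^4 - (40/9)x^3 + (80/27)x^2 - (53/81)x - 22/243
E_{-1/2} E_{-2/3} f = -x^5 + (35/6)x^4 - (245/18)x^3 + (1715/108)x^2 - (11573/1296)x + 13783/7776
Δ f = -5x^4 - 10x^3 - 10x^2 - 5x - 2/3
(E_{-1/2} ∘ E_{-2/3} + Δ) f = -x^5 + (5/6)x^4 - (425/18)x^3 + (635/108)x^2 - (18053/1296)x + 8599/7776


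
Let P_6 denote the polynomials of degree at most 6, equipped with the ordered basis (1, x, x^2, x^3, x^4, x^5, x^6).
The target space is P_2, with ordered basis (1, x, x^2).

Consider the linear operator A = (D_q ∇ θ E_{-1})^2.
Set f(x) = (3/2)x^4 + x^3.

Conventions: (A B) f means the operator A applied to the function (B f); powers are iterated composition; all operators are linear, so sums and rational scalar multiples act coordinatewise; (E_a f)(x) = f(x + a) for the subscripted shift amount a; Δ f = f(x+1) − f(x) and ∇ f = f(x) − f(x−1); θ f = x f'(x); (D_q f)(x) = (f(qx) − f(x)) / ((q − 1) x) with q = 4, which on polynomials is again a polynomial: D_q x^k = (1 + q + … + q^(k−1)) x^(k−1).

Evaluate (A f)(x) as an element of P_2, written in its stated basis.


E_{-1} f = (3/2)x^4 - 5x^3 + 6x^2 - 3x + 1/2
θ E_{-1} f = 6x^4 - 15x^3 + 12x^2 - 3x
∇ θ E_{-1} f = 24x^3 - 81x^2 + 93x - 36
D_q ∇ θ E_{-1} f = 504x^2 - 405x + 93
E_{-1} (D_q ∇ θ E_{-1}) f = 504x^2 - 1413x + 1002
θ E_{-1} (D_q ∇ θ E_{-1}) f = 1008x^2 - 1413x
∇ θ E_{-1} (D_q ∇ θ E_{-1}) f = 2016x - 2421
D_q ∇ θ E_{-1} (D_q ∇ θ E_{-1}) f = 2016

the image equals g(x) = 2016


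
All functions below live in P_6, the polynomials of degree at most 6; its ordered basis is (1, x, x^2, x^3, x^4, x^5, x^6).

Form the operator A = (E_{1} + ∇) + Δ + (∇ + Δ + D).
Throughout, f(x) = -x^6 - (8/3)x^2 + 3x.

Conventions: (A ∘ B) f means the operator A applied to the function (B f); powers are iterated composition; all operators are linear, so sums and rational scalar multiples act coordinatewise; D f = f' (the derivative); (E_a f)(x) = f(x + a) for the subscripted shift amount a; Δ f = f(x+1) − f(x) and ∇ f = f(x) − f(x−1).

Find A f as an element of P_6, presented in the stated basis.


the result is g(x) = -x^6 - 36x^5 - 15x^4 - 100x^3 - (53/3)x^2 - 59x + 43/3

E_{1} f = -x^6 - 6x^5 - 15x^4 - 20x^3 - (53/3)x^2 - (25/3)x - 2/3
∇ f = -6x^5 + 15x^4 - 20x^3 + 15x^2 - (34/3)x + 20/3
(E_{1} + ∇) f = -x^6 - 12x^5 - 40x^3 - (8/3)x^2 - (59/3)x + 6
Δ f = -6x^5 - 15x^4 - 20x^3 - 15x^2 - (34/3)x - 2/3
∇ f = -6x^5 + 15x^4 - 20x^3 + 15x^2 - (34/3)x + 20/3
Δ f = -6x^5 - 15x^4 - 20x^3 - 15x^2 - (34/3)x - 2/3
D f = -6x^5 - (16/3)x + 3
(∇ + Δ + D) f = -18x^5 - 40x^3 - 28x + 9
((E_{1} + ∇) + Δ + (∇ + Δ + D)) f = -x^6 - 36x^5 - 15x^4 - 100x^3 - (53/3)x^2 - 59x + 43/3


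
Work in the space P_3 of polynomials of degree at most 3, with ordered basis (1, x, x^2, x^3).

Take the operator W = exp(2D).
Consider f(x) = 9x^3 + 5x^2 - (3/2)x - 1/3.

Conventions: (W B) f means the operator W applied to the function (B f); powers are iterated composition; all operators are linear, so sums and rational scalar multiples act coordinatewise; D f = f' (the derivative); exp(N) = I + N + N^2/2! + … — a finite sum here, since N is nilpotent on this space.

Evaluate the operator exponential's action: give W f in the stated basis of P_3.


order-1 term: 54x^2 + 20x - 3
order-2 term: 108x + 20
order-3 term: 72
the series for exp(2D) f terminates at order 3
exp(2D) f = 9x^3 + 59x^2 + (253/2)x + 266/3

the result is g(x) = 9x^3 + 59x^2 + (253/2)x + 266/3


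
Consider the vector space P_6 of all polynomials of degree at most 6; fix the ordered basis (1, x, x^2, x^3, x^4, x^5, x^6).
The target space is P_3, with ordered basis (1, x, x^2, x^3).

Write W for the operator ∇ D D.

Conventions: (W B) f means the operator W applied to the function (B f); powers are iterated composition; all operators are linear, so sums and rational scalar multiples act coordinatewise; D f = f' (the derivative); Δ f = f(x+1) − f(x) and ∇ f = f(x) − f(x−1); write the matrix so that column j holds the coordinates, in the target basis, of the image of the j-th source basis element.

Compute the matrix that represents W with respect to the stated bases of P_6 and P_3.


image of 1: 0
image of x: 0
image of x^2: 0
image of x^3: 6
image of x^4: 24x - 12
image of x^5: 60x^2 - 60x + 20
image of x^6: 120x^3 - 180x^2 + 120x - 30
each image's coordinates form column j of the matrix

the matrix is [[0, 0, 0, 6, -12, 20, -30]; [0, 0, 0, 0, 24, -60, 120]; [0, 0, 0, 0, 0, 60, -180]; [0, 0, 0, 0, 0, 0, 120]] (rows listed top to bottom)


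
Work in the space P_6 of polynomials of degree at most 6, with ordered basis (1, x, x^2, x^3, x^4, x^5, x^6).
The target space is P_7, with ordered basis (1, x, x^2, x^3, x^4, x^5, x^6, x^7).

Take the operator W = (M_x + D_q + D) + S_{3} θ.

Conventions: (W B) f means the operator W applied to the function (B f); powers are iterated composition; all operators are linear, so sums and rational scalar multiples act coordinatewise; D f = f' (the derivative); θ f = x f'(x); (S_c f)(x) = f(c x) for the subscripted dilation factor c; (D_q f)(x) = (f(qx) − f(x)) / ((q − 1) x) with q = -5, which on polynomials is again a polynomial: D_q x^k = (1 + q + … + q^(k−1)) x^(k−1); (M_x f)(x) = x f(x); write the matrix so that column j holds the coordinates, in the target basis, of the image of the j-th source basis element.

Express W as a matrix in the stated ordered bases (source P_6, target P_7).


the matrix is [[0, 2, 0, 0, 0, 0, 0]; [1, 3, -2, 0, 0, 0, 0]; [0, 1, 18, 24, 0, 0, 0]; [0, 0, 1, 81, -100, 0, 0]; [0, 0, 0, 1, 324, 526, 0]; [0, 0, 0, 0, 1, 1215, -2598]; [0, 0, 0, 0, 0, 1, 4374]; [0, 0, 0, 0, 0, 0, 1]] (rows listed top to bottom)

image of 1: x
image of x: x^2 + 3x + 2
image of x^2: x^3 + 18x^2 - 2x
image of x^3: x^4 + 81x^3 + 24x^2
image of x^4: x^5 + 324x^4 - 100x^3
image of x^5: x^6 + 1215x^5 + 526x^4
image of x^6: x^7 + 4374x^6 - 2598x^5
each image's coordinates form column j of the matrix


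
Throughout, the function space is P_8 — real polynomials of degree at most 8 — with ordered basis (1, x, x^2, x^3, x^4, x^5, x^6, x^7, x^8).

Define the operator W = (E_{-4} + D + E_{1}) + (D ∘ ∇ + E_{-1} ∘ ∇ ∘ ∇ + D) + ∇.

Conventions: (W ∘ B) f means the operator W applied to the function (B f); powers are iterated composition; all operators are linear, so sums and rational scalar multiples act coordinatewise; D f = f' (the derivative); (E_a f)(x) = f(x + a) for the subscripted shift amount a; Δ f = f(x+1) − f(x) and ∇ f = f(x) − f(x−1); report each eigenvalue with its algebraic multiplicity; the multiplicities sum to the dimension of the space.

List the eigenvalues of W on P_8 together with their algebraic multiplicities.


image of 1: 2
image of x: 2x
image of x^2: 2x^2 + 20
image of x^3: 2x^3 + 60x - 77
image of x^4: 2x^4 + 120x^2 - 308x + 310
image of x^5: 2x^5 + 200x^3 - 770x^2 + 1550x - 1207
image of x^6: 2x^6 + 300x^4 - 1540x^3 + 4650x^2 - 7242x + 4704
image of x^7: 2x^7 + 420x^5 - 2695x^4 + 10850x^3 - 25347x^2 + 32928x - 18321
image of x^8: 2x^8 + 560x^6 - 4312x^5 + 21700x^4 - 67592x^3 + 131712x^2 - 146568x + 71594
the matrix is upper triangular; its diagonal is (2, 2, 2, 2, 2, 2, 2, 2, 2)
for a triangular matrix the eigenvalues are the diagonal entries, with algebraic multiplicity their repetition count

λ = 2 (multiplicity 9)


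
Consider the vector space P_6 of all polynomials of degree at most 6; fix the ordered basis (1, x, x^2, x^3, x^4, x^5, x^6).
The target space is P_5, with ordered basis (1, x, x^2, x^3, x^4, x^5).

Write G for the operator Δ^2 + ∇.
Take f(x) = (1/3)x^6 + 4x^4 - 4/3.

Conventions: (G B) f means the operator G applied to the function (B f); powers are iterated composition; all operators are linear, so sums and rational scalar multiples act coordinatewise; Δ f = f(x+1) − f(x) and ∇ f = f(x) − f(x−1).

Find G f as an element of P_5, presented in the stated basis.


the image equals g(x) = 2x^5 + 5x^4 + (188/3)x^3 + 89x^2 + 174x + 217/3

Δ f = 2x^5 + 5x^4 + (68/3)x^3 + 29x^2 + 18x + 13/3
Δ Δ f = 10x^4 + 40x^3 + 118x^2 + 156x + 230/3
∇ f = 2x^5 - 5x^4 + (68/3)x^3 - 29x^2 + 18x - 13/3
(Δ^2 + ∇) f = 2x^5 + 5x^4 + (188/3)x^3 + 89x^2 + 174x + 217/3


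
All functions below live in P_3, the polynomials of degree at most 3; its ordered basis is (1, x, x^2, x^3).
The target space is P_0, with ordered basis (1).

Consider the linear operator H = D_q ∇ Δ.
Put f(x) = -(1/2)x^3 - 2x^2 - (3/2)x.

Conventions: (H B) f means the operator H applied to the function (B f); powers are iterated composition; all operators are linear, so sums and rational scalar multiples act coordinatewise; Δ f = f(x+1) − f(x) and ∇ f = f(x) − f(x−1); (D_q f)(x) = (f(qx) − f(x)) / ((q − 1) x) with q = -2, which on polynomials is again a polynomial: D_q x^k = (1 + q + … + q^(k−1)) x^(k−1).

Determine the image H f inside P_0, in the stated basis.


the image equals g(x) = -3

Δ f = -(3/2)x^2 - (11/2)x - 4
∇ Δ f = -3x - 4
D_q ∇ Δ f = -3


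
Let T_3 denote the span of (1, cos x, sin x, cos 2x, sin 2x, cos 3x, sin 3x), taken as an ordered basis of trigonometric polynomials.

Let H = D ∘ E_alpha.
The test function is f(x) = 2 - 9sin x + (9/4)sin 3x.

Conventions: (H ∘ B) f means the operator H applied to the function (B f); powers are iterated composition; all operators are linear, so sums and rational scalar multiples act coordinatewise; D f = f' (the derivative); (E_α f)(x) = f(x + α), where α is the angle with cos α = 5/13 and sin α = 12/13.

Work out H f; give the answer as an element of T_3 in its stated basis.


the result is g(x) = -(45/13)cos x + (108/13)sin x - (54945/8788)cos 3x + (5589/2197)sin 3x

E_alpha f = 2 - (108/13)cos x - (45/13)sin x - (1863/2197)cos 3x - (18315/8788)sin 3x
D E_alpha f = -(45/13)cos x + (108/13)sin x - (54945/8788)cos 3x + (5589/2197)sin 3x


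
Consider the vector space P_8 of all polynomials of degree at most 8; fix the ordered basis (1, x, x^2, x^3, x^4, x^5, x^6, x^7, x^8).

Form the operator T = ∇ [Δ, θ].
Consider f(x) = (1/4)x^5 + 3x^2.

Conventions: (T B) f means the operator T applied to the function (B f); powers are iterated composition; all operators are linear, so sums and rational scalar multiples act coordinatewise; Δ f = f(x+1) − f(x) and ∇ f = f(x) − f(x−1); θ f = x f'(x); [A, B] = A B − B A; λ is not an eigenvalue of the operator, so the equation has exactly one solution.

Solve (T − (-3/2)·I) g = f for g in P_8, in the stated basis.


write g with unknown coordinates in the stated basis and equate coefficients in (T − (-3/2)·I) g = f
solving from the highest basis element down gives g = (1/6)x^5 - (20/9)x^3 - (4/3)x^2 + (20/3)x + 17/3
check: T g = (10/3)x^3 + 5x^2 - 10x - 17/2
so T g − (-3/2)·g = (1/4)x^5 + 3x^2 = f ✓

the result is g(x) = (1/6)x^5 - (20/9)x^3 - (4/3)x^2 + (20/3)x + 17/3


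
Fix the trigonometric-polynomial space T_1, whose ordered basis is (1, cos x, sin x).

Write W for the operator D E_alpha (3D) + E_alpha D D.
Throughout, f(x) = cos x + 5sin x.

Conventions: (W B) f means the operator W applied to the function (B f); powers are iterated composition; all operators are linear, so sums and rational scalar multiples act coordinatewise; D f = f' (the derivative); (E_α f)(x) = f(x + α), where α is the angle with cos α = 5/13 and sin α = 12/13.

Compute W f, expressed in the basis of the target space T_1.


D f = 5cos x - sin x
(3D) f = 15cos x - 3sin x
E_alpha (3D) f = 3cos x - 15sin x
D E_alpha (3D) f = -15cos x - 3sin x
D f = 5cos x - sin x
D D f = -cos x - 5sin x
E_alpha (D D) f = -5cos x - sin x
(D E_alpha (3D) + E_alpha D D) f = -20cos x - 4sin x

the result is g(x) = -20cos x - 4sin x


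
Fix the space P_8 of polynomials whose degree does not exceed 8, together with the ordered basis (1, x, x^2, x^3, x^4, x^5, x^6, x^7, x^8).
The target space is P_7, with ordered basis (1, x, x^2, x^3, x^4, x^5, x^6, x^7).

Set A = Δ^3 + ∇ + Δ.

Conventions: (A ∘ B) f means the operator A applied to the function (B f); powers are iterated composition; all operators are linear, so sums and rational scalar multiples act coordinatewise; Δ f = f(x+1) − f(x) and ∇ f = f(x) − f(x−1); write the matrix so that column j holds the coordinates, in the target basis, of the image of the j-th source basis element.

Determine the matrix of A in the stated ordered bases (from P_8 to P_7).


image of 1: 0
image of x: 2
image of x^2: 4x
image of x^3: 6x^2 + 8
image of x^4: 8x^3 + 32x + 36
image of x^5: 10x^4 + 80x^2 + 180x + 152
image of x^6: 12x^5 + 160x^3 + 540x^2 + 912x + 540
image of x^7: 14x^6 + 280x^4 + 1260x^3 + 3192x^2 + 3780x + 1808
image of x^8: 16x^7 + 448x^5 + 2520x^4 + 8512x^3 + 15120x^2 + 14464x + 5796
each image's coordinates form column j of the matrix

the matrix is [[0, 2, 0, 8, 36, 152, 540, 1808, 5796]; [0, 0, 4, 0, 32, 180, 912, 3780, 14464]; [0, 0, 0, 6, 0, 80, 540, 3192, 15120]; [0, 0, 0, 0, 8, 0, 160, 1260, 8512]; [0, 0, 0, 0, 0, 10, 0, 280, 2520]; [0, 0, 0, 0, 0, 0, 12, 0, 448]; [0, 0, 0, 0, 0, 0, 0, 14, 0]; [0, 0, 0, 0, 0, 0, 0, 0, 16]] (rows listed top to bottom)


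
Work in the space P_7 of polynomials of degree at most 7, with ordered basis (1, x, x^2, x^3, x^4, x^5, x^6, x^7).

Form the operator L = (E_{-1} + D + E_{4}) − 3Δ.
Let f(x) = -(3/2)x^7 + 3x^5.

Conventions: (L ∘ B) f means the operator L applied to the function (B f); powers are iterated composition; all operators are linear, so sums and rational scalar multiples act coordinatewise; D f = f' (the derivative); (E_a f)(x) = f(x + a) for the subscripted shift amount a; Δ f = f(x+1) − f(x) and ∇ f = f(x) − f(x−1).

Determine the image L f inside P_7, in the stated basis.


E_{-1} f = -(3/2)x^7 + (21/2)x^6 - (57/2)x^5 + (75/2)x^4 - (45/2)x^3 + (3/2)x^2 + (9/2)x - 3/2
D f = -(21/2)x^6 + 15x^4
E_{4} f = -(3/2)x^7 - 42x^6 - 501x^5 - 3300x^4 - 12960x^3 - 30336x^2 - 39168x - 21504
(E_{-1} + D + E_{4}) f = -3x^7 - 42x^6 - (1059/2)x^5 - (6495/2)x^4 - (25965/2)x^3 - (60669/2)x^2 - (78327/2)x - 43011/2
Δ f = -(21/2)x^6 - (63/2)x^5 - (75/2)x^4 - (45/2)x^3 - (3/2)x^2 + (9/2)x + 3/2
(-3Δ) f = (63/2)x^6 + (189/2)x^5 + (225/2)x^4 + (135/2)x^3 + (9/2)x^2 - (27/2)x - 9/2
((E_{-1} + D + E_{4}) − 3Δ) f = -3x^7 - (21/2)x^6 - 435x^5 - 3135x^4 - 12915x^3 - 30330x^2 - 39177x - 21510

the result is g(x) = -3x^7 - (21/2)x^6 - 435x^5 - 3135x^4 - 12915x^3 - 30330x^2 - 39177x - 21510


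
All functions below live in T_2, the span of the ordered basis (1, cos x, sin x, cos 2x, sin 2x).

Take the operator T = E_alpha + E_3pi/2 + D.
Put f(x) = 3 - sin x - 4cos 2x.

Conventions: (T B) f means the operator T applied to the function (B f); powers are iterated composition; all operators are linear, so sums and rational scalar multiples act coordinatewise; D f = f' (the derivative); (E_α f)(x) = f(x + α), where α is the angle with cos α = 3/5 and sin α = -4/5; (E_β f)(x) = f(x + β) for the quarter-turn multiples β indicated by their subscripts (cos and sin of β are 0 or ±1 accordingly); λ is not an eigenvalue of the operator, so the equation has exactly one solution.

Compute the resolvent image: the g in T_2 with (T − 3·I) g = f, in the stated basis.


g(x) = -3 - (1/8)cos x + (3/8)sin x + (428/485)cos 2x - (104/485)sin 2x

write g with unknown coordinates in the stated basis and equate coefficients in (T − 3·I) g = f
solving from the highest basis element down gives g = -3 - (1/8)cos x + (3/8)sin x + (428/485)cos 2x - (104/485)sin 2x
check: T g = -6 - (3/8)cos x + (1/8)sin x - (656/485)cos 2x - (312/485)sin 2x
so T g − 3·g = 3 - sin x - 4cos 2x = f ✓
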